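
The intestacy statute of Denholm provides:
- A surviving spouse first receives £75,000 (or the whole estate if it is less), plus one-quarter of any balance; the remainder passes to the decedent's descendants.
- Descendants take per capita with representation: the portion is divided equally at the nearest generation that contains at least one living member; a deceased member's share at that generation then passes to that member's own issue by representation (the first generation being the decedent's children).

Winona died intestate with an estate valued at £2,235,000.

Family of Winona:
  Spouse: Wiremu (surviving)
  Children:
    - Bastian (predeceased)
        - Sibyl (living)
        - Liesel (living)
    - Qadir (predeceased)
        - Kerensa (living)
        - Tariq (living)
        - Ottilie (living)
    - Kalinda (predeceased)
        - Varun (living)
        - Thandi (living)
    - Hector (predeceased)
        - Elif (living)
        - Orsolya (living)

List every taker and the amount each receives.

Wiremu: £615,000; Sibyl: £180,000; Liesel: £180,000; Kerensa: £180,000; Tariq: £180,000; Ottilie: £180,000; Varun: £180,000; Thandi: £180,000; Elif: £180,000; Orsolya: £180,000

Wiremu first takes £75,000, leaving a balance of £2,160,000. Wiremu then takes one-quarter of the balance (£540,000), for a total of £615,000. The remaining £1,620,000 passes to the descendants.
No child survives, so the initial division is made at the grandchildren's generation.
The descendants' portion (£1,620,000) is divided into 9 shares of £180,000: Sibyl, Liesel, Kerensa, Tariq, Ottilie, Varun, Thandi, Elif, and Orsolya each take £180,000.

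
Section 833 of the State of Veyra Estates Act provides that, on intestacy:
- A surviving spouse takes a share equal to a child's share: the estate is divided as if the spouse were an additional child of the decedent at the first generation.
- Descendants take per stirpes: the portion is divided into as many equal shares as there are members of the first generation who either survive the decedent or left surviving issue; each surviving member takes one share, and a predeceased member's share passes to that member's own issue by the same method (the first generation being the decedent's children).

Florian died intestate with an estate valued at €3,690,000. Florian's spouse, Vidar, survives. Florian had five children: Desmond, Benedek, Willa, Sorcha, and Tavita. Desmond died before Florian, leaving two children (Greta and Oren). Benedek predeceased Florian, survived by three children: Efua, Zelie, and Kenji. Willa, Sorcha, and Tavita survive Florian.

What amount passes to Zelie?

Zelie receives €205,000.

The spouse counts as an additional share at the children's level, so there are 6 primary shares of €615,000. Vidar takes one such share (€615,000).
The children's combined portion (€3,075,000) is divided into 5 shares of €615,000: Willa, Sorcha, and Tavita each take €615,000; Desmond's €615,000 share passes to Desmond's issue; Benedek's €615,000 share passes to Benedek's issue.
Desmond's share (€615,000) is divided into 2 shares of €307,500: Greta and Oren each take €307,500.
Benedek's share (€615,000) is divided into 3 shares of €205,000: Efua, Zelie, and Kenji each take €205,000.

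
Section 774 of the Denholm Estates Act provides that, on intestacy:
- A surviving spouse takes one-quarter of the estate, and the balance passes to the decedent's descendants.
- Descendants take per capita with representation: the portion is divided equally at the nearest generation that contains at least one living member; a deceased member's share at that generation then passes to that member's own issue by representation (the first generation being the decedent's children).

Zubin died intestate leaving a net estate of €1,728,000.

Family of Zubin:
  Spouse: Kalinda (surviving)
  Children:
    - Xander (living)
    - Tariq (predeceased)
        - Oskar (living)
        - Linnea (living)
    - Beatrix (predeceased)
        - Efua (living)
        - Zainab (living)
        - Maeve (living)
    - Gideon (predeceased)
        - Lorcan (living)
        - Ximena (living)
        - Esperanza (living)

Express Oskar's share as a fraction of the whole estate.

Oskar receives 3/32 of the estate.

Kalinda takes one-quarter of €1,728,000 = €432,000. The remaining €1,296,000 passes to the descendants.
The descendants' portion (€1,296,000) is divided into 4 shares of €324,000: Xander takes €324,000; Tariq's €324,000 share passes to Tariq's issue; Beatrix's €324,000 share passes to Beatrix's issue; Gideon's €324,000 share passes to Gideon's issue.
Tariq's share (€324,000) is divided into 2 shares of €162,000: Oskar and Linnea each take €162,000.
Beatrix's share (€324,000) is divided into 3 shares of €108,000: Efua, Zainab, and Maeve each take €108,000.
Gideon's share (€324,000) is divided into 3 shares of €108,000: Lorcan, Ximena, and Esperanza each take €108,000.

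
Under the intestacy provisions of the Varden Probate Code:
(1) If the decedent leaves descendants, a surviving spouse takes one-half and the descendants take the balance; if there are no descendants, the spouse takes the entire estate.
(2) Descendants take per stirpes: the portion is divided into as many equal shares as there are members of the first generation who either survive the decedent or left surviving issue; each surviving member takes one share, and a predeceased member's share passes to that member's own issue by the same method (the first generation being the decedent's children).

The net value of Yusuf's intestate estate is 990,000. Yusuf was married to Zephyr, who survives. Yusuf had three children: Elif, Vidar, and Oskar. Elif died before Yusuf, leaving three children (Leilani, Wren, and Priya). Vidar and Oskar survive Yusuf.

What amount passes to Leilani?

Zephyr takes one-half of 990,000 = 495,000. The remaining 495,000 passes to the descendants.
The descendants' portion (495,000) is divided into 3 shares of 165,000: Vidar and Oskar each take 165,000; Elif's 165,000 share passes to Elif's issue.
Elif's share (165,000) is divided into 3 shares of 55,000: Leilani, Wren, and Priya each take 55,000.

Leilani receives 55,000.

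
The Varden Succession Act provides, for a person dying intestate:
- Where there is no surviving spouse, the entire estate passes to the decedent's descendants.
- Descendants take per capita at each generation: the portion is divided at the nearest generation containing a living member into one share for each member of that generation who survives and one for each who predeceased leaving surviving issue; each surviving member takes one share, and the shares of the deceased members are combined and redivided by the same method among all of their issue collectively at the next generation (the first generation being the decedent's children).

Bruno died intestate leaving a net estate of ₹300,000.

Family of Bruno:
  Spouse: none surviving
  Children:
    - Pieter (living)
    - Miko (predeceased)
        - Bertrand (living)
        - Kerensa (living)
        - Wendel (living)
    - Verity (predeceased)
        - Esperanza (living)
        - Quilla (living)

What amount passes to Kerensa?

The entire ₹300,000 passes to the descendants.
That amount (₹300,000) is divided at the children's generation into 3 shares of ₹100,000. Pieter takes ₹100,000. The 2 shares of the deceased (Miko and Verity) are combined into a pool of ₹200,000.
That pool (₹200,000) is divided at the grandchildren's generation equally among Bertrand, Kerensa, Wendel, Esperanza, and Quilla: ₹40,000 each.

Kerensa receives ₹40,000.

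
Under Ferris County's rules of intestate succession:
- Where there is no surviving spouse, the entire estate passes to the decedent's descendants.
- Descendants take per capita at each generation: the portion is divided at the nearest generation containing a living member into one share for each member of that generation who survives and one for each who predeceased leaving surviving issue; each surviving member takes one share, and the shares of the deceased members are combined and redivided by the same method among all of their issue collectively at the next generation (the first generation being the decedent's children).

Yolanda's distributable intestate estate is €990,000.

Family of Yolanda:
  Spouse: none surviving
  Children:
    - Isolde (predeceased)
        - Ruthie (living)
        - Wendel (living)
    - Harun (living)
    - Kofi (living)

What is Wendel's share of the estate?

Wendel receives €165,000.

The entire €990,000 passes to the descendants.
That amount (€990,000) is divided at the children's generation into 3 shares of €330,000. Harun and Kofi each take €330,000. The remaining share for the deceased Isolde (€330,000) is carried to the next generation.
That pool (€330,000) is divided at the grandchildren's generation equally among Ruthie and Wendel: €165,000 each.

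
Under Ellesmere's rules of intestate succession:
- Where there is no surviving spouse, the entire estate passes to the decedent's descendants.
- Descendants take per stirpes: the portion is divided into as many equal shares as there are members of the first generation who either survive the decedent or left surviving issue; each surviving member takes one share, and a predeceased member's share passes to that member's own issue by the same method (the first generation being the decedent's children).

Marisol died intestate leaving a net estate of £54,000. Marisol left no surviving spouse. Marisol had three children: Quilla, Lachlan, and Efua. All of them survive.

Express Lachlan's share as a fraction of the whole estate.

Lachlan receives 1/3 of the estate.

The entire £54,000 passes to the descendants.
That amount (£54,000) is divided into 3 shares of £18,000: Quilla, Lachlan, and Efua each take £18,000.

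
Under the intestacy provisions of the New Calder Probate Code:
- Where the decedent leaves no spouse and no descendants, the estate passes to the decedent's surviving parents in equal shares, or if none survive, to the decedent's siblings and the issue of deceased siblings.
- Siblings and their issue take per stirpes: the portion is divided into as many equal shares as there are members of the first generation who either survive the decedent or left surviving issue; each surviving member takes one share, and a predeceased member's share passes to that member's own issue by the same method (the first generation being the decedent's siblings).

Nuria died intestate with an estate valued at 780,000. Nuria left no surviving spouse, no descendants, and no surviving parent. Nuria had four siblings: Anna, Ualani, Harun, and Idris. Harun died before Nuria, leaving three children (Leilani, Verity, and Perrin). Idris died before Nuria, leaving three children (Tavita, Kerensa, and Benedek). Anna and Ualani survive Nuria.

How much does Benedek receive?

Benedek receives 65,000.

The entire 780,000 passes to the siblings and their issue.
That amount (780,000) is divided into 4 shares of 195,000: Anna and Ualani each take 195,000; Harun's 195,000 share passes to Harun's issue; Idris's 195,000 share passes to Idris's issue.
Harun's share (195,000) is divided into 3 shares of 65,000: Leilani, Verity, and Perrin each take 65,000.
Idris's share (195,000) is divided into 3 shares of 65,000: Tavita, Kerensa, and Benedek each take 65,000.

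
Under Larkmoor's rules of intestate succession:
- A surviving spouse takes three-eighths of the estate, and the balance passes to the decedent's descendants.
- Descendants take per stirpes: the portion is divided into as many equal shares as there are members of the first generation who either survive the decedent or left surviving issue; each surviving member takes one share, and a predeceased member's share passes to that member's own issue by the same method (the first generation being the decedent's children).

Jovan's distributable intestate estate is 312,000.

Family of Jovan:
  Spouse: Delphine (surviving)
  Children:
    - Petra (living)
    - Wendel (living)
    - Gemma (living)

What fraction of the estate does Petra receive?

Petra receives 5/24 of the estate.

Delphine takes three-eighths of 312,000 = 117,000. The remaining 195,000 passes to the descendants.
The descendants' portion (195,000) is divided into 3 shares of 65,000: Petra, Wendel, and Gemma each take 65,000.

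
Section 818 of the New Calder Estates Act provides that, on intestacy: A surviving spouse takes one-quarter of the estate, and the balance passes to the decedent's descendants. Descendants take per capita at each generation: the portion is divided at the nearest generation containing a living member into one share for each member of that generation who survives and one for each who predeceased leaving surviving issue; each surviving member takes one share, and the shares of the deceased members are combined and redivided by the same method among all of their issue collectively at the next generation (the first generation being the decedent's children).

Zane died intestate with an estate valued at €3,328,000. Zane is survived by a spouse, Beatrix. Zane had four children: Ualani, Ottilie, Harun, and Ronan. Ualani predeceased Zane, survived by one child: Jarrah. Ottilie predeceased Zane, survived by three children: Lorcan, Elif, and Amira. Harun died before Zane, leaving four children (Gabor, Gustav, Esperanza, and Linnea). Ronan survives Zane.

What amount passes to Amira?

Amira receives €234,000.

Beatrix takes one-quarter of €3,328,000 = €832,000. The remaining €2,496,000 passes to the descendants.
The descendants' portion (€2,496,000) is divided at the children's generation into 4 shares of €624,000. Ronan takes €624,000. The 3 shares of the deceased (Ualani, Ottilie, and Harun) are combined into a pool of €1,872,000.
That pool (€1,872,000) is divided at the grandchildren's generation equally among Jarrah, Lorcan, Elif, Amira, Gabor, Gustav, Esperanza, and Linnea: €234,000 each.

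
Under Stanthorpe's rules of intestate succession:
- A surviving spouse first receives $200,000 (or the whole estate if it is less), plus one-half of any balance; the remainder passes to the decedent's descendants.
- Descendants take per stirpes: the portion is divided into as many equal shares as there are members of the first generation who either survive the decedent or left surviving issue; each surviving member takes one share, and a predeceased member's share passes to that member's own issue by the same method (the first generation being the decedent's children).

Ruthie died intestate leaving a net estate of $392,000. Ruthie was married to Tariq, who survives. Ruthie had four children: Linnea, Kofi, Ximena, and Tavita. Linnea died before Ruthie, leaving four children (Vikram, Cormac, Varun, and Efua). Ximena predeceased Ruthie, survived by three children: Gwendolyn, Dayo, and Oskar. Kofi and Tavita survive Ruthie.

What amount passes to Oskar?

Tariq first takes $200,000, leaving a balance of $192,000. Tariq then takes one-half of the balance ($96,000), for a total of $296,000. The remaining $96,000 passes to the descendants.
The descendants' portion ($96,000) is divided into 4 shares of $24,000: Kofi and Tavita each take $24,000; Linnea's $24,000 share passes to Linnea's issue; Ximena's $24,000 share passes to Ximena's issue.
Linnea's share ($24,000) is divided into 4 shares of $6,000: Vikram, Cormac, Varun, and Efua each take $6,000.
Ximena's share ($24,000) is divided into 3 shares of $8,000: Gwendolyn, Dayo, and Oskar each take $8,000.

Oskar receives $8,000.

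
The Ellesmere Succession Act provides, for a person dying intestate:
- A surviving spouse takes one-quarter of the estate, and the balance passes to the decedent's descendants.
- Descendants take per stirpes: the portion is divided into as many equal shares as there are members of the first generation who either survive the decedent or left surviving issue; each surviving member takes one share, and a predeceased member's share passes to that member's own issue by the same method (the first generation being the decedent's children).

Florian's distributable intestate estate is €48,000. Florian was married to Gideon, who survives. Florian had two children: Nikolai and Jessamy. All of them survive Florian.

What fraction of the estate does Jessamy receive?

Jessamy receives 3/8 of the estate.

Gideon takes one-quarter of €48,000 = €12,000. The remaining €36,000 passes to the descendants.
The descendants' portion (€36,000) is divided into 2 shares of €18,000: Nikolai and Jessamy each take €18,000.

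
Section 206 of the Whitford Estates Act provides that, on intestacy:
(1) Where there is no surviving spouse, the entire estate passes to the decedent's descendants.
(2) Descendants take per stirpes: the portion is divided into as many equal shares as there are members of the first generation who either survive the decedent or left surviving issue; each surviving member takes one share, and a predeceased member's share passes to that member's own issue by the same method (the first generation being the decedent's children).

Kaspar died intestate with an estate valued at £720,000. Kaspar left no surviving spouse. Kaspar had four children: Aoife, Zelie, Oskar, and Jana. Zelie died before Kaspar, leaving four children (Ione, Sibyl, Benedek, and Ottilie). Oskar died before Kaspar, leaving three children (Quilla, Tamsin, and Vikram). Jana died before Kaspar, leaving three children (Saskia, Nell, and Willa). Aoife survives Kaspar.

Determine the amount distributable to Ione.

Ione receives £45,000.

The entire £720,000 passes to the descendants.
That amount (£720,000) is divided into 4 shares of £180,000: Aoife takes £180,000; Zelie's £180,000 share passes to Zelie's issue; Oskar's £180,000 share passes to Oskar's issue; Jana's £180,000 share passes to Jana's issue.
Zelie's share (£180,000) is divided into 4 shares of £45,000: Ione, Sibyl, Benedek, and Ottilie each take £45,000.
Oskar's share (£180,000) is divided into 3 shares of £60,000: Quilla, Tamsin, and Vikram each take £60,000.
Jana's share (£180,000) is divided into 3 shares of £60,000: Saskia, Nell, and Willa each take £60,000.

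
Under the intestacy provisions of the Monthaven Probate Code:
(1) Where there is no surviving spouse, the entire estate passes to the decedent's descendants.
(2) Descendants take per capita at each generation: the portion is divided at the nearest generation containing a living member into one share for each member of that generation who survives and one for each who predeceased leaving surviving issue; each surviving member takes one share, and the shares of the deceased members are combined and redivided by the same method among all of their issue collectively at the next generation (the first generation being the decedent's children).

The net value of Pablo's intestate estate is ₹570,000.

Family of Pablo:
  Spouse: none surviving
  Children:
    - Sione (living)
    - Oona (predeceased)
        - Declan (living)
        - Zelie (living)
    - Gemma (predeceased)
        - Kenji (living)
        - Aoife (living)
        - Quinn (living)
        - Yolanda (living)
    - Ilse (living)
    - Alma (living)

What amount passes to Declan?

Declan receives ₹38,000.

The entire ₹570,000 passes to the descendants.
That amount (₹570,000) is divided at the children's generation into 5 shares of ₹114,000. Sione, Ilse, and Alma each take ₹114,000. The 2 shares of the deceased (Oona and Gemma) are combined into a pool of ₹228,000.
That pool (₹228,000) is divided at the grandchildren's generation equally among Declan, Zelie, Kenji, Aoife, Quinn, and Yolanda: ₹38,000 each.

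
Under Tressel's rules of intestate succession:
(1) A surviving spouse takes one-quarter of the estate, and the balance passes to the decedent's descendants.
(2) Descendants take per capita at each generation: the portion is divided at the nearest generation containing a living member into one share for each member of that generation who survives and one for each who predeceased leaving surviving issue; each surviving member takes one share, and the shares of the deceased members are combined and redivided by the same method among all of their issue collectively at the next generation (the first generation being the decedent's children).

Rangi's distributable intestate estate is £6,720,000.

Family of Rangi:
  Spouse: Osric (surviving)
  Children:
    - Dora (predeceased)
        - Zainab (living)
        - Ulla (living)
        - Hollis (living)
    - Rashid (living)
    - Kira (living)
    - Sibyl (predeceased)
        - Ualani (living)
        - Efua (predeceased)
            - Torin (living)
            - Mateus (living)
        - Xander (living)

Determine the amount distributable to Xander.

Xander receives £420,000.

Osric takes one-quarter of £6,720,000 = £1,680,000. The remaining £5,040,000 passes to the descendants.
The descendants' portion (£5,040,000) is divided at the children's generation into 4 shares of £1,260,000. Rashid and Kira each take £1,260,000. The 2 shares of the deceased (Dora and Sibyl) are combined into a pool of £2,520,000.
That pool (£2,520,000) is divided at the grandchildren's generation into 6 shares of £420,000. Zainab, Ulla, Hollis, Ualani, and Xander each take £420,000. The remaining share for the deceased Efua (£420,000) is carried to the next generation.
That pool (£420,000) is divided at the great-grandchildren's generation equally among Torin and Mateus: £210,000 each.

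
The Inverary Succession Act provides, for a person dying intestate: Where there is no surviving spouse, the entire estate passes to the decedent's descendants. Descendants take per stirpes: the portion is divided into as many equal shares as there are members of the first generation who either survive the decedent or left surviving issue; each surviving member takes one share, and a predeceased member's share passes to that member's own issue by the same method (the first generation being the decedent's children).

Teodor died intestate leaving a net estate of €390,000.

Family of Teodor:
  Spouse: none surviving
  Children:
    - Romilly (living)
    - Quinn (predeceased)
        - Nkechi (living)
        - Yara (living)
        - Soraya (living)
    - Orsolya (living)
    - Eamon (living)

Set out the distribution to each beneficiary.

Romilly: €97,500; Nkechi: €32,500; Yara: €32,500; Soraya: €32,500; Orsolya: €97,500; Eamon: €97,500

The entire €390,000 passes to the descendants.
That amount (€390,000) is divided into 4 shares of €97,500: Romilly, Orsolya, and Eamon each take €97,500; Quinn's €97,500 share passes to Quinn's issue.
Quinn's share (€97,500) is divided into 3 shares of €32,500: Nkechi, Yara, and Soraya each take €32,500.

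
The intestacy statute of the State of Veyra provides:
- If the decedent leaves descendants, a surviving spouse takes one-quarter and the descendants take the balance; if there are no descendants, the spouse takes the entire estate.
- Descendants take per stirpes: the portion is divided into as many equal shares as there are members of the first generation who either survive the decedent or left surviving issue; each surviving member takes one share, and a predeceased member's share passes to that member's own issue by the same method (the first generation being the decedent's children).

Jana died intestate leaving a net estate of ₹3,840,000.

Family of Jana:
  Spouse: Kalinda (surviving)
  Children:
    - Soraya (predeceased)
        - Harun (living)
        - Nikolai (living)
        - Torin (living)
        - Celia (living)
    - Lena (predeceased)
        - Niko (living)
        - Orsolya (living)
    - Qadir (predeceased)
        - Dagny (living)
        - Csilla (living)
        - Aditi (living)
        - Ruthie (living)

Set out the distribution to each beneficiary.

Kalinda: ₹960,000; Harun: ₹240,000; Nikolai: ₹240,000; Torin: ₹240,000; Celia: ₹240,000; Niko: ₹480,000; Orsolya: ₹480,000; Dagny: ₹240,000; Csilla: ₹240,000; Aditi: ₹240,000; Ruthie: ₹240,000

Kalinda takes one-quarter of ₹3,840,000 = ₹960,000. The remaining ₹2,880,000 passes to the descendants.
The descendants' portion (₹2,880,000) is divided into 3 shares of ₹960,000: Soraya's ₹960,000 share passes to Soraya's issue; Lena's ₹960,000 share passes to Lena's issue; Qadir's ₹960,000 share passes to Qadir's issue.
Soraya's share (₹960,000) is divided into 4 shares of ₹240,000: Harun, Nikolai, Torin, and Celia each take ₹240,000.
Lena's share (₹960,000) is divided into 2 shares of ₹480,000: Niko and Orsolya each take ₹480,000.
Qadir's share (₹960,000) is divided into 4 shares of ₹240,000: Dagny, Csilla, Aditi, and Ruthie each take ₹240,000.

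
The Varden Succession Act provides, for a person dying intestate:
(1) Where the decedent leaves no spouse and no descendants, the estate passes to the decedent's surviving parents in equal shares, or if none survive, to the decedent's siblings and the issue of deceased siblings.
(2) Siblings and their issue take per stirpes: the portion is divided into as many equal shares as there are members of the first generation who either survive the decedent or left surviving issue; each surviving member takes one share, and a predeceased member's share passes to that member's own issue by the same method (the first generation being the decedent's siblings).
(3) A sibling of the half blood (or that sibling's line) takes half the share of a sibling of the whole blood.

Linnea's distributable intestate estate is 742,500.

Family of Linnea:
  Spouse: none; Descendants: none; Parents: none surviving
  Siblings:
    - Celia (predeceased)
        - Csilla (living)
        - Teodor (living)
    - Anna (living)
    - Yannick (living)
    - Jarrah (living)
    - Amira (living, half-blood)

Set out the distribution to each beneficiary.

Csilla: 82,500; Teodor: 82,500; Anna: 165,000; Yannick: 165,000; Jarrah: 165,000; Amira: 82,500

The entire 742,500 passes to the siblings and their issue.
Counting each half-blood sibling's line as half a unit, there are 9/2 units in 742,500, so one unit is 165,000. Whole-blood lines (Celia, Anna, Yannick, and Jarrah) take 165,000 each; half-blood lines (Amira) take 82,500 each.
Celia's share (165,000) is divided into 2 shares of 82,500: Csilla and Teodor each take 82,500.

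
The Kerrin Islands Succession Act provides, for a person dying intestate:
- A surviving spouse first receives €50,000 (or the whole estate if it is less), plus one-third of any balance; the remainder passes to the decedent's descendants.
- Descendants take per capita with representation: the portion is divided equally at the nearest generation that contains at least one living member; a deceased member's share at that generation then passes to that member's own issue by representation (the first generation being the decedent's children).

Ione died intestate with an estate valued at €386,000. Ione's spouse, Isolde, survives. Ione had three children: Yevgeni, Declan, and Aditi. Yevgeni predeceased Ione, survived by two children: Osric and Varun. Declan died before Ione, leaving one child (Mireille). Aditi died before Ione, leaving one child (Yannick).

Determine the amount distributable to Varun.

Isolde first takes €50,000, leaving a balance of €336,000. Isolde then takes one-third of the balance (€112,000), for a total of €162,000. The remaining €224,000 passes to the descendants.
No child survives, so the initial division is made at the grandchildren's generation.
The descendants' portion (€224,000) is divided into 4 shares of €56,000: Osric, Varun, Mireille, and Yannick each take €56,000.

Varun receives €56,000.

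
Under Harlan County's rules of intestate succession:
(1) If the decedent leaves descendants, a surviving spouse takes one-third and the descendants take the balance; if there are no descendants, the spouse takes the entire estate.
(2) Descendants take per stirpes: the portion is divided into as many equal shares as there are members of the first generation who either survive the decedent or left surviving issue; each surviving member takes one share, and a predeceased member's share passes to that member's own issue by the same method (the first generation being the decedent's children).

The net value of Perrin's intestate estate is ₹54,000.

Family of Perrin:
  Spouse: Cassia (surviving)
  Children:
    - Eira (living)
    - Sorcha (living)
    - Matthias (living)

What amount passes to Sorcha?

Cassia takes one-third of ₹54,000 = ₹18,000. The remaining ₹36,000 passes to the descendants.
The descendants' portion (₹36,000) is divided into 3 shares of ₹12,000: Eira, Sorcha, and Matthias each take ₹12,000.

Sorcha receives ₹12,000.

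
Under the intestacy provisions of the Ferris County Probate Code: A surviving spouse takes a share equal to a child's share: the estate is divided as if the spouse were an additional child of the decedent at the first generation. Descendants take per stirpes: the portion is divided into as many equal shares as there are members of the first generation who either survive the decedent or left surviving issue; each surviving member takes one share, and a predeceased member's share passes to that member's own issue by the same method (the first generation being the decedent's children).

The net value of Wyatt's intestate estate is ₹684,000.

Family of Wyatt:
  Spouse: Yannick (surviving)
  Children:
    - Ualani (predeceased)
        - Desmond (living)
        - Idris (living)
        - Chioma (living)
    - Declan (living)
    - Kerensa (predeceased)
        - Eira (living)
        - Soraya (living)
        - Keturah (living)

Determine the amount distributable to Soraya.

The spouse counts as an additional share at the children's level, so there are 4 primary shares of ₹171,000. Yannick takes one such share (₹171,000).
The children's combined portion (₹513,000) is divided into 3 shares of ₹171,000: Declan takes ₹171,000; Ualani's ₹171,000 share passes to Ualani's issue; Kerensa's ₹171,000 share passes to Kerensa's issue.
Ualani's share (₹171,000) is divided into 3 shares of ₹57,000: Desmond, Idris, and Chioma each take ₹57,000.
Kerensa's share (₹171,000) is divided into 3 shares of ₹57,000: Eira, Soraya, and Keturah each take ₹57,000.

Soraya receives ₹57,000.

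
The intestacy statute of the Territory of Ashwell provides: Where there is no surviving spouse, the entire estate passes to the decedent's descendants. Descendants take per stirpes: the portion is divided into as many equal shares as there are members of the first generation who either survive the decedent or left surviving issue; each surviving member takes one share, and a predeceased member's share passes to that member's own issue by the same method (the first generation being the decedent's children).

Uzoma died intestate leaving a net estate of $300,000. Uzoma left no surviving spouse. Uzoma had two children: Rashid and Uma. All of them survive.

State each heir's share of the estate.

The entire $300,000 passes to the descendants.
That amount ($300,000) is divided into 2 shares of $150,000: Rashid and Uma each take $150,000.

Rashid: $150,000; Uma: $150,000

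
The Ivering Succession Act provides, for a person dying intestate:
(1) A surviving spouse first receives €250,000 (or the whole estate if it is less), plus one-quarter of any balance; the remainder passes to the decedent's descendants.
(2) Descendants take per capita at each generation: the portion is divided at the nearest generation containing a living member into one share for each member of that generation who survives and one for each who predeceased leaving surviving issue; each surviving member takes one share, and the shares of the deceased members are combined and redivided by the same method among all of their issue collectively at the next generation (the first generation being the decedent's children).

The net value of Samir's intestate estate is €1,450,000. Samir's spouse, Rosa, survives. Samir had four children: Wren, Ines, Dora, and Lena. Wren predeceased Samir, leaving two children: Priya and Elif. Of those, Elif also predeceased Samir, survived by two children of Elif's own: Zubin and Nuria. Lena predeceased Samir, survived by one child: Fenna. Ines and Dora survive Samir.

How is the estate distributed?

Rosa first takes €250,000, leaving a balance of €1,200,000. Rosa then takes one-quarter of the balance (€300,000), for a total of €550,000. The remaining €900,000 passes to the descendants.
The descendants' portion (€900,000) is divided at the children's generation into 4 shares of €225,000. Ines and Dora each take €225,000. The 2 shares of the deceased (Wren and Lena) are combined into a pool of €450,000.
That pool (€450,000) is divided at the grandchildren's generation into 3 shares of €150,000. Priya and Fenna each take €150,000. The remaining share for the deceased Elif (€150,000) is carried to the next generation.
That pool (€150,000) is divided at the great-grandchildren's generation equally among Zubin and Nuria: €75,000 each.

Rosa: €550,000; Priya: €150,000; Zubin: €75,000; Nuria: €75,000; Ines: €225,000; Dora: €225,000; Fenna: €150,000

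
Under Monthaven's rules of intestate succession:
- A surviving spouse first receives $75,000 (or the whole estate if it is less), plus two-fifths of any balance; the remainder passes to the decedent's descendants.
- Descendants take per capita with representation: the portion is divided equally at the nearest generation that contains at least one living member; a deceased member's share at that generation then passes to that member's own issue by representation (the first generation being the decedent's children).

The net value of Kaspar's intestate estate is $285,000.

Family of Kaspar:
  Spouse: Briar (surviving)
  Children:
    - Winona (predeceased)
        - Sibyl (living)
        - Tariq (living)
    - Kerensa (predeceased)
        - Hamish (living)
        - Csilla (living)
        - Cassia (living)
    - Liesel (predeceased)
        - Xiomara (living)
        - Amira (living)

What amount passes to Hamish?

Briar first takes $75,000, leaving a balance of $210,000. Briar then takes two-fifths of the balance ($84,000), for a total of $159,000. The remaining $126,000 passes to the descendants.
No child survives, so the initial division is made at the grandchildren's generation.
The descendants' portion ($126,000) is divided into 7 shares of $18,000: Sibyl, Tariq, Hamish, Csilla, Cassia, Xiomara, and Amira each take $18,000.

Hamish receives $18,000.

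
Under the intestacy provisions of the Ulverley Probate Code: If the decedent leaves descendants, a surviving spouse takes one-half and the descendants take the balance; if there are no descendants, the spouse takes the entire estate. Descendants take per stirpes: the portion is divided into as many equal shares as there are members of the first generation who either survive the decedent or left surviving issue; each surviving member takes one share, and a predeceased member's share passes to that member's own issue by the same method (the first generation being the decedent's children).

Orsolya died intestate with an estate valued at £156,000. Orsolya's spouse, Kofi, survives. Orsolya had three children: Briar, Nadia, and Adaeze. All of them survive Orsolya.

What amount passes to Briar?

Kofi takes one-half of £156,000 = £78,000. The remaining £78,000 passes to the descendants.
The descendants' portion (£78,000) is divided into 3 shares of £26,000: Briar, Nadia, and Adaeze each take £26,000.

Briar receives £26,000.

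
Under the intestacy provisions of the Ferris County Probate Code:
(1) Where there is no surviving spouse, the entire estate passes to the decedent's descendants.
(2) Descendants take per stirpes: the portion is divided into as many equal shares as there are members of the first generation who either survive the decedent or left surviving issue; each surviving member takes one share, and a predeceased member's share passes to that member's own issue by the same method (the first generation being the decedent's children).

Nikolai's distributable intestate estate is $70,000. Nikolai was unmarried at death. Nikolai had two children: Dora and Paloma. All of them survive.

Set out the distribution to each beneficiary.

The entire $70,000 passes to the descendants.
That amount ($70,000) is divided into 2 shares of $35,000: Dora and Paloma each take $35,000.

Dora: $35,000; Paloma: $35,000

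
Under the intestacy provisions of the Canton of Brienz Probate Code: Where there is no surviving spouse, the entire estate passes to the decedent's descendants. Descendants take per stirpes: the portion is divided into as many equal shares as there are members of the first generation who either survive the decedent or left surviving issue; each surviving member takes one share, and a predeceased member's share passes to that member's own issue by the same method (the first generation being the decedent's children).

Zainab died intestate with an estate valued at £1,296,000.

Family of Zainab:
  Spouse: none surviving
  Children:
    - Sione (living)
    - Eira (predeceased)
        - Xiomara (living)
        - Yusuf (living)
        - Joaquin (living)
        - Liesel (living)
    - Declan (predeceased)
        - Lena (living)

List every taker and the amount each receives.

The entire £1,296,000 passes to the descendants.
That amount (£1,296,000) is divided into 3 shares of £432,000: Sione takes £432,000; Eira's £432,000 share passes to Eira's issue; Declan's £432,000 share passes to Declan's issue.
Eira's share (£432,000) is divided into 4 shares of £108,000: Xiomara, Yusuf, Joaquin, and Liesel each take £108,000.
Declan's share (£432,000) passes entirely to Lena.

Sione: £432,000; Xiomara: £108,000; Yusuf: £108,000; Joaquin: £108,000; Liesel: £108,000; Lena: £432,000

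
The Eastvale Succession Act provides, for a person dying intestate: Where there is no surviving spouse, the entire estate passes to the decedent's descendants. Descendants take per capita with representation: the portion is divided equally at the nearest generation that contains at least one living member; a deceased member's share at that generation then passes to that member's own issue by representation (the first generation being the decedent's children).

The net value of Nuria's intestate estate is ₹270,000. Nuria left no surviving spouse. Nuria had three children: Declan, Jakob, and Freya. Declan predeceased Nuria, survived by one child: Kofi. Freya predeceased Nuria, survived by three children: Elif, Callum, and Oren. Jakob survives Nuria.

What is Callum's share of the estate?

The entire ₹270,000 passes to the descendants.
That amount (₹270,000) is divided into 3 shares of ₹90,000: Jakob takes ₹90,000; Declan's ₹90,000 share passes to Declan's issue; Freya's ₹90,000 share passes to Freya's issue.
Declan's share (₹90,000) passes entirely to Kofi.
Freya's share (₹90,000) is divided into 3 shares of ₹30,000: Elif, Callum, and Oren each take ₹30,000.

Callum receives ₹30,000.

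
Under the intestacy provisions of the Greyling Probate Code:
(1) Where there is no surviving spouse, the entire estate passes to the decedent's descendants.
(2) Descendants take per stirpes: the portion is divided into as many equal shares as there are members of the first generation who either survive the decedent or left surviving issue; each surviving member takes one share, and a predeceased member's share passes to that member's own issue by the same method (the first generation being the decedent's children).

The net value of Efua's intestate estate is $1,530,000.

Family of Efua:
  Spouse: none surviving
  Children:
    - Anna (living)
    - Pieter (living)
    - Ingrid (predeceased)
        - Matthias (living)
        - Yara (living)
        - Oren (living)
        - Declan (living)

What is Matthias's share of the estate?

Matthias receives $127,500.

The entire $1,530,000 passes to the descendants.
That amount ($1,530,000) is divided into 3 shares of $510,000: Anna and Pieter each take $510,000; Ingrid's $510,000 share passes to Ingrid's issue.
Ingrid's share ($510,000) is divided into 4 shares of $127,500: Matthias, Yara, Oren, and Declan each take $127,500.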